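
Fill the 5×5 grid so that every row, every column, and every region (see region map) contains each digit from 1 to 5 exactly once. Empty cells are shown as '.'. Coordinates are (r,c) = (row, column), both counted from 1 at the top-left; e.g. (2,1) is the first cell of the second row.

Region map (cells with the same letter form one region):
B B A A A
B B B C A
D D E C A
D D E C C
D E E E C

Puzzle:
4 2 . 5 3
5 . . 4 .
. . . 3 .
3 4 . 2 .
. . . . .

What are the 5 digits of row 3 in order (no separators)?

(1,3) = 1: row 1 has {2,3,4,5}; col 3 has {}; region has {3,5} → only 1 remains.
(2,3) = 3: row 2 has {4,5}; col 3 has {1}; region has {2,4,5} → only 3 remains.
(2,5) = 2: row 2 has {3,4,5}; col 5 has {3}; region has {1,3,5} → only 2 remains.
(3,5) = 4: row 3 has {3}; col 5 has {2,3}; region has {1,2,3,5} → only 4 remains.
(4,3) = 5: row 4 has {2,3,4}; col 3 has {1,3}; region has {} → only 5 remains.
(4,5) = 1: row 4 has {2,3,4,5}; col 5 has {2,3,4}; region has {2,3,4} → only 1 remains.
(5,4) = 1: row 5 has {}; col 4 has {2,3,4,5}; region has {5} → only 1 remains.
(5,5) = 5: row 5 has {1}; col 5 has {1,2,3,4}; region has {1,2,3,4} → only 5 remains.
(2,2) = 1: row 2 has {2,3,4,5}; col 2 has {2,4}; region has {2,3,4,5} → only 1 remains.
(3,2) = 5: row 3 has {3,4}; col 2 has {1,2,4}; region has {3,4} → only 5 remains.
(3,3) = 2: row 3 has {3,4,5}; col 3 has {1,3,5}; region has {1,5} → only 2 remains.
(5,1) = 2: row 5 has {1,5}; col 1 has {3,4,5}; region has {3,4,5} → only 2 remains.
(5,2) = 3: row 5 has {1,2,5}; col 2 has {1,2,4,5}; region has {1,2,5} → only 3 remains.
(5,3) = 4: row 5 has {1,2,3,5}; col 3 has {1,2,3,5}; region has {1,2,3,5} → only 4 remains.
(3,1) = 1: row 3 has {2,3,4,5}; col 1 has {2,3,4,5}; region has {2,3,4,5} → only 1 remains.

15234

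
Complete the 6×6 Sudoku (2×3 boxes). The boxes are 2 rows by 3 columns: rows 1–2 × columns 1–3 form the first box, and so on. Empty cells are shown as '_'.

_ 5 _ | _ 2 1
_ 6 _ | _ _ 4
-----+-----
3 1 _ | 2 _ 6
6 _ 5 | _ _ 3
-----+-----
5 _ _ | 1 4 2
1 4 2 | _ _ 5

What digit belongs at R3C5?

5

R1C1 = 4: row 1 has {1,2,5}; col 1 has {1,3,5,6}; box has {5,6} → only 4 remains.
R1C3 = 3: row 1 has {1,2,4,5}; col 3 has {2,5}; box has {4,5,6} → only 3 remains.
R1C4 = 6: row 1 has {1,2,3,4,5}; col 4 has {1,2}; box has {1,2,4} → only 6 remains.
R2C1 = 2: row 2 has {4,6}; col 1 has {1,3,4,5,6}; box has {3,4,5,6} → only 2 remains.
R2C3 = 1: row 2 has {2,4,6}; col 3 has {2,3,5}; box has {2,3,4,5,6} → only 1 remains.
R3C3 = 4: row 3 has {1,2,3,6}; col 3 has {1,2,3,5}; box has {1,3,5,6} → only 4 remains.
R3C5 = 5: row 3 has {1,2,3,4,6}; col 5 has {2,4}; box has {2,3,6} → only 5 remains.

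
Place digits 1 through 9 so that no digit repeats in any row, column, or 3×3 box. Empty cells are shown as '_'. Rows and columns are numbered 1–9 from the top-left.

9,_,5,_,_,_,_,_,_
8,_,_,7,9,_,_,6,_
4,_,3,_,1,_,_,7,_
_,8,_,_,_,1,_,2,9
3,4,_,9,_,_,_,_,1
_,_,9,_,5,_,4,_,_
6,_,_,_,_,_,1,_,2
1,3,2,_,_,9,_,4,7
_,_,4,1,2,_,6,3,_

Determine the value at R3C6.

R2C3 = 1: row 2 has {6,7,8,9}; col 3 has {2,3,4,5,9}; box has {3,4,5,8,9} → only 1 remains.
R6C8 = 8: row 6 has {4,5,9}; col 8 has {2,3,4,6,7}; box has {1,2,4,9} → only 8 remains.
R1C8 = 1: row 1 has {5,9}; col 8 has {2,3,4,6,7,8}; box has {6,7} → only 1 remains.
R2C2 = 2: row 2 has {1,6,7,8,9}; col 2 has {3,4,8}; box has {1,3,4,5,8,9} → only 2 remains.
R3C2 = 6: row 3 has {1,3,4,7}; col 2 has {2,3,4,8}; box has {1,2,3,4,5,8,9} → only 6 remains.
R5C8 = 5: row 5 has {1,3,4,9}; col 8 has {1,2,3,4,6,7,8}; box has {1,2,4,8,9} → only 5 remains.
R7C8 = 9: row 7 has {1,2,6}; col 8 has {1,2,3,4,5,6,7,8}; box has {1,2,3,4,6,7} → only 9 remains.
R1C2 = 7: row 1 has {1,5,9}; col 2 has {2,3,4,6,8}; box has {1,2,3,4,5,6,8,9} → only 7 remains.
R5C7 = 7: row 5 has {1,3,4,5,9}; col 7 has {1,4,6}; box has {1,2,4,5,8,9} → only 7 remains.
R6C2 = 1: row 6 has {4,5,8,9}; col 2 has {2,3,4,6,7,8}; box has {3,4,8,9} → only 1 remains.
R7C2 = 5: row 7 has {1,2,6,9}; col 2 has {1,2,3,4,6,7,8}; box has {1,2,3,4,6} → only 5 remains.
R9C1 = 7: row 9 has {1,2,3,4,6}; col 1 has {1,3,4,6,8,9}; box has {1,2,3,4,5,6} → only 7 remains.
R9C2 = 9: row 9 has {1,2,3,4,6,7}; col 2 has {1,2,3,4,5,6,7,8}; box has {1,2,3,4,5,6,7} → only 9 remains.
R4C1 = 5: row 4 has {1,2,8,9}; col 1 has {1,3,4,6,7,8,9}; box has {1,3,4,8,9} → only 5 remains.
R4C7 = 3: row 4 has {1,2,5,8,9}; col 7 has {1,4,6,7}; box has {1,2,4,5,7,8,9} → only 3 remains.
R5C3 = 6: row 5 has {1,3,4,5,7,9}; col 3 has {1,2,3,4,5,9}; box has {1,3,4,5,8,9} → only 6 remains.
R5C5 = 8: row 5 has {1,3,4,5,6,7,9}; col 5 has {1,2,5,9}; box has {1,5,9} → only 8 remains.
R5C6 = 2: row 5 has {1,3,4,5,6,7,8,9}; col 6 has {1,9}; box has {1,5,8,9} → only 2 remains.
R6C1 = 2: row 6 has {1,4,5,8,9}; col 1 has {1,3,4,5,6,7,8,9}; box has {1,3,4,5,6,8,9} → only 2 remains.
R6C9 = 6: row 6 has {1,2,4,5,8,9}; col 9 has {1,2,7,9}; box has {1,2,3,4,5,7,8,9} → only 6 remains.
R7C3 = 8: row 7 has {1,2,5,6,9}; col 3 has {1,2,3,4,5,6,9}; box has {1,2,3,4,5,6,7,9} → only 8 remains.
R8C5 = 6: row 8 has {1,2,3,4,7,9}; col 5 has {1,2,5,8,9}; box has {1,2,9} → only 6 remains.
R2C7 = 5: row 2 has {1,2,6,7,8,9}; col 7 has {1,3,4,6,7}; box has {1,6,7} → only 5 remains.
R3C9 = 8: row 3 has {1,3,4,6,7}; col 9 has {1,2,6,7,9}; box has {1,5,6,7} → only 8 remains.
R4C3 = 7: row 4 has {1,2,3,5,8,9}; col 3 has {1,2,3,4,5,6,8,9}; box has {1,2,3,4,5,6,8,9} → only 7 remains.
R4C5 = 4: row 4 has {1,2,3,5,7,8,9}; col 5 has {1,2,5,6,8,9}; box has {1,2,5,8,9} → only 4 remains.
R6C4 = 3: row 6 has {1,2,4,5,6,8,9}; col 4 has {1,7,9}; box has {1,2,4,5,8,9} → only 3 remains.
R6C6 = 7: row 6 has {1,2,3,4,5,6,8,9}; col 6 has {1,2,9}; box has {1,2,3,4,5,8,9} → only 7 remains.
R7C4 = 4: row 7 has {1,2,5,6,8,9}; col 4 has {1,3,7,9}; box has {1,2,6,9} → only 4 remains.
R7C6 = 3: row 7 has {1,2,4,5,6,8,9}; col 6 has {1,2,7,9}; box has {1,2,4,6,9} → only 3 remains.
R8C7 = 8: row 8 has {1,2,3,4,6,7,9}; col 7 has {1,3,4,5,6,7}; box has {1,2,3,4,6,7,9} → only 8 remains.
R9C9 = 5: row 9 has {1,2,3,4,6,7,9}; col 9 has {1,2,6,7,8,9}; box has {1,2,3,4,6,7,8,9} → only 5 remains.
R1C5 = 3: row 1 has {1,5,7,9}; col 5 has {1,2,4,5,6,8,9}; box has {1,7,9} → only 3 remains.
R1C7 = 2: row 1 has {1,3,5,7,9}; col 7 has {1,3,4,5,6,7,8}; box has {1,5,6,7,8} → only 2 remains.
R1C9 = 4: row 1 has {1,2,3,5,7,9}; col 9 has {1,2,5,6,7,8,9}; box has {1,2,5,6,7,8} → only 4 remains.
R2C6 = 4: row 2 has {1,2,5,6,7,8,9}; col 6 has {1,2,3,7,9}; box has {1,3,7,9} → only 4 remains.
R2C9 = 3: row 2 has {1,2,4,5,6,7,8,9}; col 9 has {1,2,4,5,6,7,8,9}; box has {1,2,4,5,6,7,8} → only 3 remains.
R3C6 = 5: row 3 has {1,3,4,6,7,8}; col 6 has {1,2,3,4,7,9}; box has {1,3,4,7,9} → only 5 remains.

5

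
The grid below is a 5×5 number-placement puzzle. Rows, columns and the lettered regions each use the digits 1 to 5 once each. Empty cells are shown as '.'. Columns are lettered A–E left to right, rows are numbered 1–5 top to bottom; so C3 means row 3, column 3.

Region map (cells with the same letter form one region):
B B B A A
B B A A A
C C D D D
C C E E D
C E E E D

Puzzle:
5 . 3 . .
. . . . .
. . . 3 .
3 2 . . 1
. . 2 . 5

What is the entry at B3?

C3 = 4: row 3 has {3}; col 3 has {2,3}; region has {1,3,5} → only 4 remains.
E3 = 2: row 3 has {3,4}; col 5 has {1,5}; region has {1,3,4,5} → only 2 remains.
C4 = 5: row 4 has {1,2,3}; col 3 has {2,3,4}; region has {2} → only 5 remains.
D4 = 4: row 4 has {1,2,3,5}; col 4 has {3}; region has {2,5} → only 4 remains.
D5 = 1: row 5 has {2,5}; col 4 has {3,4}; region has {2,4,5} → only 1 remains.
D1 = 2: row 1 has {3,5}; col 4 has {1,3,4}; region has {} → only 2 remains.
E1 = 4: row 1 has {2,3,5}; col 5 has {1,2,5}; region has {2} → only 4 remains.
C2 = 1: row 2 has {}; col 3 has {2,3,4,5}; region has {2,4} → only 1 remains.
D2 = 5: row 2 has {1}; col 4 has {1,2,3,4}; region has {1,2,4} → only 5 remains.
E2 = 3: row 2 has {1,5}; col 5 has {1,2,4,5}; region has {1,2,4,5} → only 3 remains.
A3 = 1: row 3 has {2,3,4}; col 1 has {3,5}; region has {2,3} → only 1 remains.
B3 = 5: row 3 has {1,2,3,4}; col 2 has {2}; region has {1,2,3} → only 5 remains.

5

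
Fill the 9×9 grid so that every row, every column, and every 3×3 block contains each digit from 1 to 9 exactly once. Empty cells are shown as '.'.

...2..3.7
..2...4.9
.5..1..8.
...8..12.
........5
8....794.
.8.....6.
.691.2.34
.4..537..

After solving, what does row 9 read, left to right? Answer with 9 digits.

241653798

row 5, column 8 = 7: row 5 has {5}; col 8 has {2,3,4,6,8}; box has {1,2,4,5,9} → only 7 remains.
row 9, column 3 = 1: row 9 has {3,4,5,7}; col 3 has {2,9}; box has {4,6,8,9} → only 1 remains.
row 9, column 8 = 9: row 9 has {1,3,4,5,7}; col 8 has {2,3,4,6,7,8}; box has {3,4,6,7} → only 9 remains.
row 9, column 1 = 2: row 9 has {1,3,4,5,7,9}; col 1 has {8}; box has {1,4,6,8,9} → only 2 remains.
row 9, column 4 = 6: row 9 has {1,2,3,4,5,7,9}; col 4 has {1,2,8}; box has {1,2,3,5} → only 6 remains.
row 9, column 9 = 8: row 9 has {1,2,3,4,5,6,7,9}; col 9 has {4,5,7,9}; box has {3,4,6,7,9} → only 8 remains.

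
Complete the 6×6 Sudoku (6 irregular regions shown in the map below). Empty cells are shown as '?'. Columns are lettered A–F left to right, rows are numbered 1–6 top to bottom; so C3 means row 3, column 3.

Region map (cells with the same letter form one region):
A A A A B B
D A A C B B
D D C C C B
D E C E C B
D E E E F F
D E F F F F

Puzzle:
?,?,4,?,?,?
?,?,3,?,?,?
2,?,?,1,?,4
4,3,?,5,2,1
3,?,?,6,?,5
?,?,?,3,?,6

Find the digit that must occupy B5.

D1 = 2 (sole candidate).
F1 = 3 (sole candidate).
D2 = 4 (sole candidate).
F2 = 2 (sole candidate).
C4 = 6 (sole candidate).
C3 = 5 (sole candidate).
E3 = 3 (sole candidate).
B3 = 6 (sole candidate).
E2 = 6 (hidden single in row 2).
E1 = 5 (sole candidate).
B1 = 1 (sole candidate).
B2 = 5 (sole candidate).
A1 = 6 (sole candidate).
A2 = 1 (sole candidate).
A6 = 5 (sole candidate).
C5 = 1 (hidden single in region E).
E5 = 4 (sole candidate).
C6 = 2 (sole candidate).
E6 = 1 (sole candidate).
B5 = 2: row 5 has {1,3,4,5,6}; col 2 has {1,3,5,6}; region has {1,3,5,6} → only 2 remains.

2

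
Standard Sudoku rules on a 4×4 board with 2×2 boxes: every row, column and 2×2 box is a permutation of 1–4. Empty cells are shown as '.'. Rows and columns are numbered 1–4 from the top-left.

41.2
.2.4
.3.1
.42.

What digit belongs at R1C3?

3

R1C3 = 3: row 1 has {1,2,4}; col 3 has {2}; box has {2,4} → only 3 remains.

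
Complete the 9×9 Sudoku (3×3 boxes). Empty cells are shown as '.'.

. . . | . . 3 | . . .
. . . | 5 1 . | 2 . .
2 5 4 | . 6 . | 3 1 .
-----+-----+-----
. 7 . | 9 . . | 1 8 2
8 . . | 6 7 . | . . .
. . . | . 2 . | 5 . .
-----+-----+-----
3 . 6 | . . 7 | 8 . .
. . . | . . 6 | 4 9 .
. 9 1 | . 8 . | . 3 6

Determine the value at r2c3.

r5c7 = 9: row 5 has {6,7,8}; col 7 has {1,2,3,4,5,8}; box has {1,2,5,8} → only 9 remains.
r5c8 = 4: row 5 has {6,7,8,9}; col 8 has {1,3,8,9}; box has {1,2,5,8,9} → only 4 remains.
r5c9 = 3: row 5 has {4,6,7,8,9}; col 9 has {2,6}; box has {1,2,4,5,8,9} → only 3 remains.
r6c9 = 7: row 6 has {2,5}; col 9 has {2,3,6}; box has {1,2,3,4,5,8,9} → only 7 remains.
r9c7 = 7: row 9 has {1,3,6,8,9}; col 7 has {1,2,3,4,5,8,9}; box has {3,4,6,8,9} → only 7 remains.
r1c7 = 6: row 1 has {3}; col 7 has {1,2,3,4,5,7,8,9}; box has {1,2,3} → only 6 remains.
r2c8 = 7: row 2 has {1,2,5}; col 8 has {1,3,4,8,9}; box has {1,2,3,6} → only 7 remains.
r6c8 = 6: row 6 has {2,5,7}; col 8 has {1,3,4,7,8,9}; box has {1,2,3,4,5,7,8,9} → only 6 remains.
r1c8 = 5: row 1 has {3,6}; col 8 has {1,3,4,6,7,8,9}; box has {1,2,3,6,7} → only 5 remains.
r7c8 = 2: row 7 has {3,6,7,8}; col 8 has {1,3,4,5,6,7,8,9}; box has {3,4,6,7,8,9} → only 2 remains.
r7c2 = 4: row 7 has {2,3,6,7,8}; col 2 has {5,7,9}; box has {1,3,6,9} → only 4 remains.
r7c4 = 1: row 7 has {2,3,4,6,7,8}; col 4 has {5,6,9}; box has {6,7,8} → only 1 remains.
r7c9 = 5: row 7 has {1,2,3,4,6,7,8}; col 9 has {2,3,6,7}; box has {2,3,4,6,7,8,9} → only 5 remains.
r8c9 = 1: row 8 has {4,6,9}; col 9 has {2,3,5,6,7}; box has {2,3,4,5,6,7,8,9} → only 1 remains.
r9c1 = 5: row 9 has {1,3,6,7,8,9}; col 1 has {2,3,8}; box has {1,3,4,6,9} → only 5 remains.
r7c5 = 9: row 7 has {1,2,3,4,5,6,7,8}; col 5 has {1,2,6,7,8}; box has {1,6,7,8} → only 9 remains.
r8c1 = 7: row 8 has {1,4,6,9}; col 1 has {2,3,5,8}; box has {1,3,4,5,6,9} → only 7 remains.
r1c5 = 4: row 1 has {3,5,6}; col 5 has {1,2,6,7,8,9}; box has {1,3,5,6} → only 4 remains.
r1c4 = 2: in row 1, 2 can only go here (every other open cell in that row sees a 2).
r8c4 = 3: row 8 has {1,4,6,7,9}; col 4 has {1,2,5,6,9}; box has {1,6,7,8,9} → only 3 remains.
r8c5 = 5: row 8 has {1,3,4,6,7,9}; col 5 has {1,2,4,6,7,8,9}; box has {1,3,6,7,8,9} → only 5 remains.
r9c4 = 4: row 9 has {1,3,5,6,7,8,9}; col 4 has {1,2,3,5,6,9}; box has {1,3,5,6,7,8,9} → only 4 remains.
r9c6 = 2: row 9 has {1,3,4,5,6,7,8,9}; col 6 has {3,6,7}; box has {1,3,4,5,6,7,8,9} → only 2 remains.
r4c5 = 3: row 4 has {1,2,7,8,9}; col 5 has {1,2,4,5,6,7,8,9}; box has {2,6,7,9} → only 3 remains.
r6c4 = 8: row 6 has {2,5,6,7}; col 4 has {1,2,3,4,5,6,9}; box has {2,3,6,7,9} → only 8 remains.
r3c4 = 7: row 3 has {1,2,3,4,5,6}; col 4 has {1,2,3,4,5,6,8,9}; box has {1,2,3,4,5,6} → only 7 remains.
r4c3 = 5: row 4 has {1,2,3,7,8,9}; col 3 has {1,4,6}; box has {7,8} → only 5 remains.
r4c6 = 4: row 4 has {1,2,3,5,7,8,9}; col 6 has {2,3,6,7}; box has {2,3,6,7,8,9} → only 4 remains.
r5c3 = 2: row 5 has {3,4,6,7,8,9}; col 3 has {1,4,5,6}; box has {5,7,8} → only 2 remains.
r6c6 = 1: row 6 has {2,5,6,7,8}; col 6 has {2,3,4,6,7}; box has {2,3,4,6,7,8,9} → only 1 remains.
r8c3 = 8: row 8 has {1,3,4,5,6,7,9}; col 3 has {1,2,4,5,6}; box has {1,3,4,5,6,7,9} → only 8 remains.
r4c1 = 6: row 4 has {1,2,3,4,5,7,8,9}; col 1 has {2,3,5,7,8}; box has {2,5,7,8} → only 6 remains.
r5c2 = 1: row 5 has {2,3,4,6,7,8,9}; col 2 has {4,5,7,9}; box has {2,5,6,7,8} → only 1 remains.
r5c6 = 5: row 5 has {1,2,3,4,6,7,8,9}; col 6 has {1,2,3,4,6,7}; box has {1,2,3,4,6,7,8,9} → only 5 remains.
r6c2 = 3: row 6 has {1,2,5,6,7,8}; col 2 has {1,4,5,7,9}; box has {1,2,5,6,7,8} → only 3 remains.
r6c3 = 9: row 6 has {1,2,3,5,6,7,8}; col 3 has {1,2,4,5,6,8}; box has {1,2,3,5,6,7,8} → only 9 remains.
r8c2 = 2: row 8 has {1,3,4,5,6,7,8,9}; col 2 has {1,3,4,5,7,9}; box has {1,3,4,5,6,7,8,9} → only 2 remains.
r1c2 = 8: row 1 has {2,3,4,5,6}; col 2 has {1,2,3,4,5,7,9}; box has {2,4,5} → only 8 remains.
r1c3 = 7: row 1 has {2,3,4,5,6,8}; col 3 has {1,2,4,5,6,8,9}; box has {2,4,5,8} → only 7 remains.
r1c9 = 9: row 1 has {2,3,4,5,6,7,8}; col 9 has {1,2,3,5,6,7}; box has {1,2,3,5,6,7} → only 9 remains.
r2c1 = 9: row 2 has {1,2,5,7}; col 1 has {2,3,5,6,7,8}; box has {2,4,5,7,8} → only 9 remains.
r2c2 = 6: row 2 has {1,2,5,7,9}; col 2 has {1,2,3,4,5,7,8,9}; box has {2,4,5,7,8,9} → only 6 remains.
r2c3 = 3: row 2 has {1,2,5,6,7,9}; col 3 has {1,2,4,5,6,7,8,9}; box has {2,4,5,6,7,8,9} → only 3 remains.

3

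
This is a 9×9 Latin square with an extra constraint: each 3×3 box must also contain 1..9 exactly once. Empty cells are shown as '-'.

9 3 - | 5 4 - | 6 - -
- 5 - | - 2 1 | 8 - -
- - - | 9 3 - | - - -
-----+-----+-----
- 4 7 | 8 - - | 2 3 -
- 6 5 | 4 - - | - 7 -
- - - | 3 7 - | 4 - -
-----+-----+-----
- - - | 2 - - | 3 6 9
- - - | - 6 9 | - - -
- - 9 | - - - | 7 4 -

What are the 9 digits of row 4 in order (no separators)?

r2c8 = 9: row 2 has {1,2,5,8}; col 8 has {3,4,6,7}; box has {6,8} → only 9 remains.
r4c1 = 1: row 4 has {2,3,4,7,8}; col 1 has {9}; box has {4,5,6,7} → only 1 remains.
r5c6 = 2: row 5 has {4,5,6,7}; col 6 has {1,9}; box has {3,4,7,8} → only 2 remains.
r9c4 = 1: row 9 has {4,7,9}; col 4 has {2,3,4,5,8,9}; box has {2,6,9} → only 1 remains.
r8c4 = 7: row 8 has {6,9}; col 4 has {1,2,3,4,5,8,9}; box has {1,2,6,9} → only 7 remains.
r2c4 = 6: row 2 has {1,2,5,8,9}; col 4 has {1,2,3,4,5,7,8,9}; box has {1,2,3,4,5,9} → only 6 remains.
r2c3 = 4: row 2 has {1,2,5,6,8,9}; col 3 has {5,7,9}; box has {3,5,9} → only 4 remains.
r2c1 = 7: row 2 has {1,2,4,5,6,8,9}; col 1 has {1,9}; box has {3,4,5,9} → only 7 remains.
r2c9 = 3: row 2 has {1,2,4,5,6,7,8,9}; col 9 has {9}; box has {6,8,9} → only 3 remains.
r3c9 = 4: in row 3, 4 can only go here (every other open cell in that row sees a 4).
r3c6 = 7: in row 3, 7 can only go here (every other open cell in that row sees a 7).
r1c6 = 8: row 1 has {3,4,5,6,9}; col 6 has {1,2,7,9}; box has {1,2,3,4,5,6,7,9} → only 8 remains.
r1c9 = 7: in row 1, 7 can only go here (every other open cell in that row sees a 7).
r4c5 = 9: in row 4, 9 can only go here (every other open cell in that row sees a 9).
r5c5 = 1: row 5 has {2,4,5,6,7}; col 5 has {2,3,4,6,7,9}; box has {2,3,4,7,8,9} → only 1 remains.
r5c7 = 9: row 5 has {1,2,4,5,6,7}; col 7 has {2,3,4,6,7,8}; box has {2,3,4,7} → only 9 remains.
r5c9 = 8: row 5 has {1,2,4,5,6,7,9}; col 9 has {3,4,7,9}; box has {2,3,4,7,9} → only 8 remains.
r5c1 = 3: row 5 has {1,2,4,5,6,7,8,9}; col 1 has {1,7,9}; box has {1,4,5,6,7} → only 3 remains.
r6c2 = 9: in row 6, 9 can only go here (every other open cell in that row sees a 9).
r7c2 = 7: in row 7, 7 can only go here (every other open cell in that row sees a 7).
r7c3 = 1: in row 7, 1 can only go here (every other open cell in that row sees a 1).
r1c3 = 2: row 1 has {3,4,5,6,7,8,9}; col 3 has {1,4,5,7,9}; box has {3,4,5,7,9} → only 2 remains.
r1c8 = 1: row 1 has {2,3,4,5,6,7,8,9}; col 8 has {3,4,6,7,9}; box has {3,4,6,7,8,9} → only 1 remains.
r3c7 = 5: row 3 has {3,4,7,9}; col 7 has {2,3,4,6,7,8,9}; box has {1,3,4,6,7,8,9} → only 5 remains.
r3c8 = 2: row 3 has {3,4,5,7,9}; col 8 has {1,3,4,6,7,9}; box has {1,3,4,5,6,7,8,9} → only 2 remains.
r6c3 = 8: row 6 has {3,4,7,9}; col 3 has {1,2,4,5,7,9}; box has {1,3,4,5,6,7,9} → only 8 remains.
r6c8 = 5: row 6 has {3,4,7,8,9}; col 8 has {1,2,3,4,6,7,9}; box has {2,3,4,7,8,9} → only 5 remains.
r8c3 = 3: row 8 has {6,7,9}; col 3 has {1,2,4,5,7,8,9}; box has {1,7,9} → only 3 remains.
r8c7 = 1: row 8 has {3,6,7,9}; col 7 has {2,3,4,5,6,7,8,9}; box has {3,4,6,7,9} → only 1 remains.
r8c8 = 8: row 8 has {1,3,6,7,9}; col 8 has {1,2,3,4,5,6,7,9}; box has {1,3,4,6,7,9} → only 8 remains.
r3c3 = 6: row 3 has {2,3,4,5,7,9}; col 3 has {1,2,3,4,5,7,8,9}; box has {2,3,4,5,7,9} → only 6 remains.
r4c9 = 6: row 4 has {1,2,3,4,7,8,9}; col 9 has {3,4,7,8,9}; box has {2,3,4,5,7,8,9} → only 6 remains.
r6c1 = 2: row 6 has {3,4,5,7,8,9}; col 1 has {1,3,7,9}; box has {1,3,4,5,6,7,8,9} → only 2 remains.
r6c6 = 6: row 6 has {2,3,4,5,7,8,9}; col 6 has {1,2,7,8,9}; box has {1,2,3,4,7,8,9} → only 6 remains.
r6c9 = 1: row 6 has {2,3,4,5,6,7,8,9}; col 9 has {3,4,6,7,8,9}; box has {2,3,4,5,6,7,8,9} → only 1 remains.
r8c2 = 2: row 8 has {1,3,6,7,8,9}; col 2 has {3,4,5,6,7,9}; box has {1,3,7,9} → only 2 remains.
r8c9 = 5: row 8 has {1,2,3,6,7,8,9}; col 9 has {1,3,4,6,7,8,9}; box has {1,3,4,6,7,8,9} → only 5 remains.
r9c2 = 8: row 9 has {1,4,7,9}; col 2 has {2,3,4,5,6,7,9}; box has {1,2,3,7,9} → only 8 remains.
r9c5 = 5: row 9 has {1,4,7,8,9}; col 5 has {1,2,3,4,6,7,9}; box has {1,2,6,7,9} → only 5 remains.
r9c6 = 3: row 9 has {1,4,5,7,8,9}; col 6 has {1,2,6,7,8,9}; box has {1,2,5,6,7,9} → only 3 remains.
r9c9 = 2: row 9 has {1,3,4,5,7,8,9}; col 9 has {1,3,4,5,6,7,8,9}; box has {1,3,4,5,6,7,8,9} → only 2 remains.
r3c1 = 8: row 3 has {2,3,4,5,6,7,9}; col 1 has {1,2,3,7,9}; box has {2,3,4,5,6,7,9} → only 8 remains.
r3c2 = 1: row 3 has {2,3,4,5,6,7,8,9}; col 2 has {2,3,4,5,6,7,8,9}; box has {2,3,4,5,6,7,8,9} → only 1 remains.
r4c6 = 5: row 4 has {1,2,3,4,6,7,8,9}; col 6 has {1,2,3,6,7,8,9}; box has {1,2,3,4,6,7,8,9} → only 5 remains.

147895236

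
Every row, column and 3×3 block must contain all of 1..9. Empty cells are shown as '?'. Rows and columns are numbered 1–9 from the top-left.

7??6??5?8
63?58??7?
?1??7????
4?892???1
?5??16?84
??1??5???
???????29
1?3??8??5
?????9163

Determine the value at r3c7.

r2c9 = 2: row 2 has {3,5,6,7,8}; col 9 has {1,3,4,5,8,9}; box has {5,7,8} → only 2 remains.
r3c9 = 6: row 3 has {1,7}; col 9 has {1,2,3,4,5,8,9}; box has {2,5,7,8} → only 6 remains.
r6c9 = 7: row 6 has {1,5}; col 9 has {1,2,3,4,5,6,8,9}; box has {1,4,8} → only 7 remains.
r8c8 = 4: row 8 has {1,3,5,8}; col 8 has {2,6,7,8}; box has {1,2,3,5,6,9} → only 4 remains.
r8c5 = 6: row 8 has {1,3,4,5,8}; col 5 has {1,2,7,8}; box has {8,9} → only 6 remains.
r8c7 = 7: row 8 has {1,3,4,5,6,8}; col 7 has {1,5}; box has {1,2,3,4,5,6,9} → only 7 remains.
r7c7 = 8: row 7 has {2,9}; col 7 has {1,5,7}; box has {1,2,3,4,5,6,7,9} → only 8 remains.
r8c4 = 2: row 8 has {1,3,4,5,6,7,8}; col 4 has {5,6,9}; box has {6,8,9} → only 2 remains.
r7c1 = 5: row 7 has {2,8,9}; col 1 has {1,4,6,7}; box has {1,3} → only 5 remains.
r8c2 = 9: row 8 has {1,2,3,4,5,6,7,8}; col 2 has {1,3,5}; box has {1,3,5} → only 9 remains.
r2c6 = 1: in row 2, 1 can only go here (every other open cell in that row sees a 1).
r1c8 = 1: in row 1, 1 can only go here (every other open cell in that row sees a 1).
r3c3 = 5: in row 3, 5 can only go here (every other open cell in that row sees a 5).
r3c1 = 8: in row 3, 8 can only go here (every other open cell in that row sees an 8).
r9c1 = 2: row 9 has {1,3,6,9}; col 1 has {1,4,5,6,7,8}; box has {1,3,5,9} → only 2 remains.
r3c6 = 2: in row 3, 2 can only go here (every other open cell in that row sees a 2).
r4c8 = 5: in row 4, 5 can only go here (every other open cell in that row sees a 5).
r6c4 = 8: in row 6, 8 can only go here (every other open cell in that row sees an 8).
r6c5 = 4: in row 6, 4 can only go here (every other open cell in that row sees a 4).
r7c5 = 3: row 7 has {2,5,8,9}; col 5 has {1,2,4,6,7,8}; box has {2,6,8,9} → only 3 remains.
r9c5 = 5: row 9 has {1,2,3,6,9}; col 5 has {1,2,3,4,6,7,8}; box has {2,3,6,8,9} → only 5 remains.
r1c5 = 9: row 1 has {1,5,6,7,8}; col 5 has {1,2,3,4,5,6,7,8}; box has {1,2,5,6,7,8} → only 9 remains.
r1c6 = 3: in row 1, 3 can only go here (every other open cell in that row sees a 3).
r3c4 = 4: row 3 has {1,2,5,6,7,8}; col 4 has {2,5,6,8,9}; box has {1,2,3,5,6,7,8,9} → only 4 remains.
r4c6 = 7: row 4 has {1,2,4,5,8,9}; col 6 has {1,2,3,5,6,8,9}; box has {1,2,4,5,6,8,9} → only 7 remains.
r5c4 = 3: row 5 has {1,4,5,6,8}; col 4 has {2,4,5,6,8,9}; box has {1,2,4,5,6,7,8,9} → only 3 remains.
r7c6 = 4: row 7 has {2,3,5,8,9}; col 6 has {1,2,3,5,6,7,8,9}; box has {2,3,5,6,8,9} → only 4 remains.
r9c4 = 7: row 9 has {1,2,3,5,6,9}; col 4 has {2,3,4,5,6,8,9}; box has {2,3,4,5,6,8,9} → only 7 remains.
r4c2 = 6: row 4 has {1,2,4,5,7,8,9}; col 2 has {1,3,5,9}; box has {1,4,5,8} → only 6 remains.
r4c7 = 3: row 4 has {1,2,4,5,6,7,8,9}; col 7 has {1,5,7,8}; box has {1,4,5,7,8} → only 3 remains.
r5c1 = 9: row 5 has {1,3,4,5,6,8}; col 1 has {1,2,4,5,6,7,8}; box has {1,4,5,6,8} → only 9 remains.
r5c7 = 2: row 5 has {1,3,4,5,6,8,9}; col 7 has {1,3,5,7,8}; box has {1,3,4,5,7,8} → only 2 remains.
r6c1 = 3: row 6 has {1,4,5,7,8}; col 1 has {1,2,4,5,6,7,8,9}; box has {1,4,5,6,8,9} → only 3 remains.
r6c2 = 2: row 6 has {1,3,4,5,7,8}; col 2 has {1,3,5,6,9}; box has {1,3,4,5,6,8,9} → only 2 remains.
r6c8 = 9: row 6 has {1,2,3,4,5,7,8}; col 8 has {1,2,4,5,6,7,8}; box has {1,2,3,4,5,7,8} → only 9 remains.
r7c2 = 7: row 7 has {2,3,4,5,8,9}; col 2 has {1,2,3,5,6,9}; box has {1,2,3,5,9} → only 7 remains.
r7c3 = 6: row 7 has {2,3,4,5,7,8,9}; col 3 has {1,3,5,8}; box has {1,2,3,5,7,9} → only 6 remains.
r7c4 = 1: row 7 has {2,3,4,5,6,7,8,9}; col 4 has {2,3,4,5,6,7,8,9}; box has {2,3,4,5,6,7,8,9} → only 1 remains.
r9c3 = 4: row 9 has {1,2,3,5,6,7,9}; col 3 has {1,3,5,6,8}; box has {1,2,3,5,6,7,9} → only 4 remains.
r1c2 = 4: row 1 has {1,3,5,6,7,8,9}; col 2 has {1,2,3,5,6,7,9}; box has {1,3,5,6,7,8} → only 4 remains.
r1c3 = 2: row 1 has {1,3,4,5,6,7,8,9}; col 3 has {1,3,4,5,6,8}; box has {1,3,4,5,6,7,8} → only 2 remains.
r2c3 = 9: row 2 has {1,2,3,5,6,7,8}; col 3 has {1,2,3,4,5,6,8}; box has {1,2,3,4,5,6,7,8} → only 9 remains.
r2c7 = 4: row 2 has {1,2,3,5,6,7,8,9}; col 7 has {1,2,3,5,7,8}; box has {1,2,5,6,7,8} → only 4 remains.
r3c7 = 9: row 3 has {1,2,4,5,6,7,8}; col 7 has {1,2,3,4,5,7,8}; box has {1,2,4,5,6,7,8} → only 9 remains.

9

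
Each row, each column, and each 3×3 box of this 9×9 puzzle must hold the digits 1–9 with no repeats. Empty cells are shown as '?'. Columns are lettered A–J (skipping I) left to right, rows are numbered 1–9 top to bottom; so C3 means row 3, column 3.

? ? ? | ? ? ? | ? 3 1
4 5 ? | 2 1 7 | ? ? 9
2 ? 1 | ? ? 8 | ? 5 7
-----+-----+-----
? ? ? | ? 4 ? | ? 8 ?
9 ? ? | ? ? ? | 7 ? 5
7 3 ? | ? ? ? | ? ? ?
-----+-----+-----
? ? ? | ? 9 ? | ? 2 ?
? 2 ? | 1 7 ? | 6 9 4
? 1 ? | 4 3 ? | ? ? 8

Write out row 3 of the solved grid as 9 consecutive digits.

291368457

G2 = 8: row 2 has {1,2,4,5,7,9}; col 7 has {6,7}; box has {1,3,5,7,9} → only 8 remains.
H2 = 6: row 2 has {1,2,4,5,7,8,9}; col 8 has {2,3,5,8,9}; box has {1,3,5,7,8,9} → only 6 remains.
E3 = 6: row 3 has {1,2,5,7,8}; col 5 has {1,3,4,7,9}; box has {1,2,7,8} → only 6 remains.
G3 = 4: row 3 has {1,2,5,6,7,8}; col 7 has {6,7,8}; box has {1,3,5,6,7,8,9} → only 4 remains.
B4 = 6: row 4 has {4,8}; col 2 has {1,2,3,5}; box has {3,7,9} → only 6 remains.
J7 = 3: row 7 has {2,9}; col 9 has {1,4,5,7,8,9}; box has {2,4,6,8,9} → only 3 remains.
F8 = 5: row 8 has {1,2,4,6,7,9}; col 6 has {7,8}; box has {1,3,4,7,9} → only 5 remains.
G9 = 5: row 9 has {1,3,4,8}; col 7 has {4,6,7,8}; box has {2,3,4,6,8,9} → only 5 remains.
H9 = 7: row 9 has {1,3,4,5,8}; col 8 has {2,3,5,6,8,9}; box has {2,3,4,5,6,8,9} → only 7 remains.
E1 = 5: row 1 has {1,3}; col 5 has {1,3,4,6,7,9}; box has {1,2,6,7,8} → only 5 remains.
G1 = 2: row 1 has {1,3,5}; col 7 has {4,5,6,7,8}; box has {1,3,4,5,6,7,8,9} → only 2 remains.
C2 = 3: row 2 has {1,2,4,5,6,7,8,9}; col 3 has {1}; box has {1,2,4,5} → only 3 remains.
B3 = 9: row 3 has {1,2,4,5,6,7,8}; col 2 has {1,2,3,5,6}; box has {1,2,3,4,5} → only 9 remains.
D3 = 3: row 3 has {1,2,4,5,6,7,8,9}; col 4 has {1,2,4}; box has {1,2,5,6,7,8} → only 3 remains.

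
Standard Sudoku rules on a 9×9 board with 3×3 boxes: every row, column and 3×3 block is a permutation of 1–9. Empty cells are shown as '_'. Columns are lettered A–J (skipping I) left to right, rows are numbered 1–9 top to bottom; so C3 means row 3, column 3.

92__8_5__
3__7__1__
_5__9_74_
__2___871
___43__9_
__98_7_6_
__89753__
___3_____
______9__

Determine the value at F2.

H1 = 3 (sole candidate).
J1 = 6 (sole candidate).
G5 = 2 (sole candidate).
J5 = 5 (sole candidate).
G6 = 4 (sole candidate).
J6 = 3 (sole candidate).
G8 = 6 (sole candidate).
D1 = 1 (sole candidate).
F1 = 4 (sole candidate).
B6 = 1 (sole candidate).
C1 = 7 (sole candidate).
C5 = 6 (sole candidate).
F5 = 1 (sole candidate).
A6 = 5 (sole candidate).
E6 = 2 (sole candidate).
C2 = 4 (sole candidate).
C3 = 1 (sole candidate).
A4 = 4 (sole candidate).
B4 = 3 (sole candidate).
C8 = 5 (sole candidate).
C9 = 3 (sole candidate).
E2 = 5 (hidden single in row 2).
J2 = 9 (hidden single in row 2).
E4 = 6 (sole candidate).
F4 = 9 (sole candidate).
D4 = 5 (sole candidate).
F3 = 3 (hidden single in row 3).
B8 = 9 (hidden single in row 8).
H9 = 5 (hidden single in row 9).
Singles propagation stalls before the target is settled. Branch on B2 (candidates {6,8}).
  Try B2 = 6: this forces F2=2, H2=8, A3=8, D3=6, J3=2, A5=7, B5=8, B7=4; then J7 has no candidate left — contradiction.
So B2 = 8.
H2 = 2 (sole candidate).
A3 = 6 (sole candidate).
D3 = 2 (sole candidate).
J3 = 8 (sole candidate).
B5 = 7 (sole candidate).
H7 = 1 (sole candidate).
H8 = 8 (sole candidate).
D9 = 6 (sole candidate).
F2 = 6: row 2 has {1,2,3,4,5,7,8,9}; col 6 has {1,3,4,5,7,9}; box has {1,2,3,4,5,7,8,9} → only 6 remains.

6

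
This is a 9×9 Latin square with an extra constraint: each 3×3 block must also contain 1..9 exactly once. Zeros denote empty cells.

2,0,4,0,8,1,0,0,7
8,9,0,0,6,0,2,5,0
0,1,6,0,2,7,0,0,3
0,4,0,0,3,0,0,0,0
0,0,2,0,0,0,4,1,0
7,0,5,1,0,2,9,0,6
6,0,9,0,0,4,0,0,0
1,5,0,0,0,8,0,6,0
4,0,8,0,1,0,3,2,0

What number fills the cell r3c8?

4

r1c2 = 3: row 1 has {1,2,4,7,8}; col 2 has {1,4,5,9}; box has {1,2,4,6,8,9} → only 3 remains.
r1c7 = 6: row 1 has {1,2,3,4,7,8}; col 7 has {2,3,4,9}; box has {2,3,5,7} → only 6 remains.
r1c8 = 9: row 1 has {1,2,3,4,6,7,8}; col 8 has {1,2,5,6}; box has {2,3,5,6,7} → only 9 remains.
r2c3 = 7: row 2 has {2,5,6,8,9}; col 3 has {2,4,5,6,8,9}; box has {1,2,3,4,6,8,9} → only 7 remains.
r2c6 = 3: row 2 has {2,5,6,7,8,9}; col 6 has {1,2,4,7,8}; box has {1,2,6,7,8} → only 3 remains.
r3c1 = 5: row 3 has {1,2,3,6,7}; col 1 has {1,2,4,6,7,8}; box has {1,2,3,4,6,7,8,9} → only 5 remains.
r3c7 = 8: row 3 has {1,2,3,5,6,7}; col 7 has {2,3,4,6,9}; box has {2,3,5,6,7,9} → only 8 remains.
r3c8 = 4: row 3 has {1,2,3,5,6,7,8}; col 8 has {1,2,5,6,9}; box has {2,3,5,6,7,8,9} → only 4 remains.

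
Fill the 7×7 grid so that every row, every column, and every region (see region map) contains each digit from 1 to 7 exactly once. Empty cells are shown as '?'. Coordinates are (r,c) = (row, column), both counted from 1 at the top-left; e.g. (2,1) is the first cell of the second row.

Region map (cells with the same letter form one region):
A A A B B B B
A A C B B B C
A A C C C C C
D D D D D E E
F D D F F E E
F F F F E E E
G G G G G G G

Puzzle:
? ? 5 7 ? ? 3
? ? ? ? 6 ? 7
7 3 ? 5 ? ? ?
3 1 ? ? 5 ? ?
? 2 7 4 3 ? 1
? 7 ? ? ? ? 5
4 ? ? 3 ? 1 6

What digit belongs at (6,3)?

1

(2,2) = 4 (sole candidate).
(4,4) = 6 (sole candidate).
(5,6) = 6 (sole candidate).
(7,2) = 5 (sole candidate).
(7,3) = 2 (sole candidate).
(7,5) = 7 (sole candidate).
(1,2) = 6 (sole candidate).
(4,3) = 4 (sole candidate).
(4,7) = 2 (sole candidate).
(5,1) = 5 (sole candidate).
(6,5) = 4 (sole candidate).
(6,6) = 3 (sole candidate).
(3,7) = 4 (sole candidate).
(4,6) = 7 (sole candidate).
(3,6) = 2 (sole candidate).
(1,6) = 4 (sole candidate).
(2,6) = 5 (sole candidate).
(3,5) = 1 (sole candidate).
(1,5) = 2 (sole candidate).
(2,3) = 3 (sole candidate).
(2,4) = 1 (sole candidate).
(3,3) = 6 (sole candidate).
(6,3) = 1: row 6 has {3,4,5,7}; col 3 has {2,3,4,5,6,7}; region has {3,4,5,7} → only 1 remains.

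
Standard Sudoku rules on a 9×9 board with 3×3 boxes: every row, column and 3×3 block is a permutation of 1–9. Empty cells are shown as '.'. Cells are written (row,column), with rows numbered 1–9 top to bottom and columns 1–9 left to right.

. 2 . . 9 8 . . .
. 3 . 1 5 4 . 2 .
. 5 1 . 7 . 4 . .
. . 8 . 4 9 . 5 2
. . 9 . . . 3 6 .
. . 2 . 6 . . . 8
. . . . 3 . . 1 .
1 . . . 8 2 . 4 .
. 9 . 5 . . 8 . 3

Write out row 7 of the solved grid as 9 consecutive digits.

(9,5) = 1: row 9 has {3,5,8,9}; col 5 has {3,4,5,6,7,8,9}; box has {2,3,5,8} → only 1 remains.
(9,8) = 7: row 9 has {1,3,5,8,9}; col 8 has {1,2,4,5,6}; box has {1,3,4,8} → only 7 remains.
(1,8) = 3: row 1 has {2,8,9}; col 8 has {1,2,4,5,6,7}; box has {2,4} → only 3 remains.
(5,5) = 2: row 5 has {3,6,9}; col 5 has {1,3,4,5,6,7,8,9}; box has {4,6,9} → only 2 remains.
(6,8) = 9: row 6 has {2,6,8}; col 8 has {1,2,3,4,5,6,7}; box has {2,3,5,6,8} → only 9 remains.
(9,6) = 6: row 9 has {1,3,5,7,8,9}; col 6 has {2,4,8,9}; box has {1,2,3,5,8} → only 6 remains.
(1,4) = 6: row 1 has {2,3,8,9}; col 4 has {1,5}; box has {1,4,5,7,8,9} → only 6 remains.
(3,6) = 3: row 3 has {1,4,5,7}; col 6 has {2,4,6,8,9}; box has {1,4,5,6,7,8,9} → only 3 remains.
(3,8) = 8: row 3 has {1,3,4,5,7}; col 8 has {1,2,3,4,5,6,7,9}; box has {2,3,4} → only 8 remains.
(7,6) = 7: row 7 has {1,3}; col 6 has {2,3,4,6,8,9}; box has {1,2,3,5,6,8} → only 7 remains.
(8,4) = 9: row 8 has {1,2,4,8}; col 4 has {1,5,6}; box has {1,2,3,5,6,7,8} → only 9 remains.
(9,3) = 4: row 9 has {1,3,5,6,7,8,9}; col 3 has {1,2,8,9}; box has {1,9} → only 4 remains.
(1,3) = 7: row 1 has {2,3,6,8,9}; col 3 has {1,2,4,8,9}; box has {1,2,3,5} → only 7 remains.
(2,3) = 6: row 2 has {1,2,3,4,5}; col 3 has {1,2,4,7,8,9}; box has {1,2,3,5,7} → only 6 remains.
(3,1) = 9: row 3 has {1,3,4,5,7,8}; col 1 has {1}; box has {1,2,3,5,6,7} → only 9 remains.
(3,4) = 2: row 3 has {1,3,4,5,7,8,9}; col 4 has {1,5,6,9}; box has {1,3,4,5,6,7,8,9} → only 2 remains.
(3,9) = 6: row 3 has {1,2,3,4,5,7,8,9}; col 9 has {2,3,8}; box has {2,3,4,8} → only 6 remains.
(7,3) = 5: row 7 has {1,3,7}; col 3 has {1,2,4,6,7,8,9}; box has {1,4,9} → only 5 remains.
(7,4) = 4: row 7 has {1,3,5,7}; col 4 has {1,2,5,6,9}; box has {1,2,3,5,6,7,8,9} → only 4 remains.
(7,9) = 9: row 7 has {1,3,4,5,7}; col 9 has {2,3,6,8}; box has {1,3,4,7,8} → only 9 remains.
(8,3) = 3: row 8 has {1,2,4,8,9}; col 3 has {1,2,4,5,6,7,8,9}; box has {1,4,5,9} → only 3 remains.
(8,9) = 5: row 8 has {1,2,3,4,8,9}; col 9 has {2,3,6,8,9}; box has {1,3,4,7,8,9} → only 5 remains.
(9,1) = 2: row 9 has {1,3,4,5,6,7,8,9}; col 1 has {1,9}; box has {1,3,4,5,9} → only 2 remains.
(1,1) = 4: row 1 has {2,3,6,7,8,9}; col 1 has {1,2,9}; box has {1,2,3,5,6,7,9} → only 4 remains.
(1,9) = 1: row 1 has {2,3,4,6,7,8,9}; col 9 has {2,3,5,6,8,9}; box has {2,3,4,6,8} → only 1 remains.
(2,1) = 8: row 2 has {1,2,3,4,5,6}; col 1 has {1,2,4,9}; box has {1,2,3,4,5,6,7,9} → only 8 remains.
(2,9) = 7: row 2 has {1,2,3,4,5,6,8}; col 9 has {1,2,3,5,6,8,9}; box has {1,2,3,4,6,8} → only 7 remains.
(5,9) = 4: row 5 has {2,3,6,9}; col 9 has {1,2,3,5,6,7,8,9}; box has {2,3,5,6,8,9} → only 4 remains.
(7,1) = 6: row 7 has {1,3,4,5,7,9}; col 1 has {1,2,4,8,9}; box has {1,2,3,4,5,9} → only 6 remains.
(7,2) = 8: row 7 has {1,3,4,5,6,7,9}; col 2 has {2,3,5,9}; box has {1,2,3,4,5,6,9} → only 8 remains.
(7,7) = 2: row 7 has {1,3,4,5,6,7,8,9}; col 7 has {3,4,8}; box has {1,3,4,5,7,8,9} → only 2 remains.

685437219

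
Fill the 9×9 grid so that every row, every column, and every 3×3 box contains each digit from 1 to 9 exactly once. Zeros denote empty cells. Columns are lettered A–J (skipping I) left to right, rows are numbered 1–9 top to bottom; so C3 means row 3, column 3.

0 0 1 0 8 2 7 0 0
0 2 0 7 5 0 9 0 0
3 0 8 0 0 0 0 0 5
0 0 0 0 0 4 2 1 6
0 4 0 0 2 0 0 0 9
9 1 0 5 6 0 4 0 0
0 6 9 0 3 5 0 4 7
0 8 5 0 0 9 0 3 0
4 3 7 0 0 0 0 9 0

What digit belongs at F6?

3

H1 = 6 (sole candidate).
A2 = 6 (sole candidate).
C2 = 4 (sole candidate).
H2 = 8 (sole candidate).
G3 = 1 (sole candidate).
H3 = 2 (sole candidate).
C4 = 3 (sole candidate).
C5 = 6 (sole candidate).
C6 = 2 (sole candidate).
H6 = 7 (sole candidate).
G7 = 8 (sole candidate).
G8 = 6 (sole candidate).
E9 = 1 (sole candidate).
G9 = 5 (sole candidate).
J9 = 2 (sole candidate).
A1 = 5 (sole candidate).
B1 = 9 (sole candidate).
J2 = 3 (sole candidate).
B3 = 7 (sole candidate).
F3 = 6 (sole candidate).
B4 = 5 (sole candidate).
G5 = 3 (sole candidate).
H5 = 5 (sole candidate).
J6 = 8 (sole candidate).
D7 = 2 (sole candidate).
D8 = 4 (sole candidate).
E8 = 7 (sole candidate).
J8 = 1 (sole candidate).
F9 = 8 (sole candidate).
D1 = 3 (sole candidate).
J1 = 4 (sole candidate).
F2 = 1 (sole candidate).
D3 = 9 (sole candidate).
E3 = 4 (sole candidate).
D4 = 8 (sole candidate).
E4 = 9 (sole candidate).
D5 = 1 (sole candidate).
F5 = 7 (sole candidate).
F6 = 3: row 6 has {1,2,4,5,6,7,8,9}; col 6 has {1,2,4,5,6,7,8,9}; box has {1,2,4,5,6,7,8,9} → only 3 remains.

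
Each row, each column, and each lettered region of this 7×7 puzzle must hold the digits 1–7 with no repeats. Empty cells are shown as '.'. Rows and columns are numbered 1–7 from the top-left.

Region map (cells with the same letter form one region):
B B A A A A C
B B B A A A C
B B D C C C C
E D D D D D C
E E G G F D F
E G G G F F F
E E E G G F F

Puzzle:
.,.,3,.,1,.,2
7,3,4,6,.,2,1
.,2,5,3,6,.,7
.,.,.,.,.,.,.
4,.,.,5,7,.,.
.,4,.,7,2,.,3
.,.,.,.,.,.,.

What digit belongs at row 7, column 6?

row 1, column 4 = 4 (sole candidate).
row 2, column 5 = 5 (sole candidate).
row 3, column 1 = 1 (sole candidate).
row 3, column 6 = 4 (sole candidate).
row 4, column 7 = 5 (sole candidate).
row 5, column 7 = 6 (sole candidate).
row 7, column 5 = 3 (sole candidate).
row 7, column 7 = 4 (sole candidate).
row 1, column 6 = 7 (sole candidate).
row 4, column 5 = 4 (sole candidate).
row 5, column 2 = 1 (sole candidate).
row 5, column 3 = 2 (sole candidate).
row 5, column 6 = 3 (sole candidate).
row 7, column 4 = 1 (sole candidate).
row 7, column 6 = 5: row 7 has {1,3,4}; col 6 has {2,3,4,7}; region has {2,3,4,6,7} → only 5 remains.

5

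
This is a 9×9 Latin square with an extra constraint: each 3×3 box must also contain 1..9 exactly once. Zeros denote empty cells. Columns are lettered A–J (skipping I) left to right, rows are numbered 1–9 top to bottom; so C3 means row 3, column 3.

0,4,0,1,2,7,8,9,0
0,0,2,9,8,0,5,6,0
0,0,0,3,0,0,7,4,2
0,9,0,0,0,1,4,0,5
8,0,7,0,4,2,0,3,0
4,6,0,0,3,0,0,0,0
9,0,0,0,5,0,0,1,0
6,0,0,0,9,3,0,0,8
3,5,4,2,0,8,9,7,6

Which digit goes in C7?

8

A1 = 5: row 1 has {1,2,4,7,8,9}; col 1 has {3,4,6,8,9}; box has {2,4} → only 5 remains.
J1 = 3: row 1 has {1,2,4,5,7,8,9}; col 9 has {2,5,6,8}; box has {2,4,5,6,7,8,9} → only 3 remains.
F2 = 4: row 2 has {2,5,6,8,9}; col 6 has {1,2,3,7,8}; box has {1,2,3,7,8,9} → only 4 remains.
J2 = 1: row 2 has {2,4,5,6,8,9}; col 9 has {2,3,5,6,8}; box has {2,3,4,5,6,7,8,9} → only 1 remains.
A3 = 1: row 3 has {2,3,4,7}; col 1 has {3,4,5,6,8,9}; box has {2,4,5} → only 1 remains.
B3 = 8: row 3 has {1,2,3,4,7}; col 2 has {4,5,6,9}; box has {1,2,4,5} → only 8 remains.
E3 = 6: row 3 has {1,2,3,4,7,8}; col 5 has {2,3,4,5,8,9}; box has {1,2,3,4,7,8,9} → only 6 remains.
F3 = 5: row 3 has {1,2,3,4,6,7,8}; col 6 has {1,2,3,4,7,8}; box has {1,2,3,4,6,7,8,9} → only 5 remains.
A4 = 2: row 4 has {1,4,5,9}; col 1 has {1,3,4,5,6,8,9}; box has {4,6,7,8,9} → only 2 remains.
C4 = 3: row 4 has {1,2,4,5,9}; col 3 has {2,4,7}; box has {2,4,6,7,8,9} → only 3 remains.
E4 = 7: row 4 has {1,2,3,4,5,9}; col 5 has {2,3,4,5,6,8,9}; box has {1,2,3,4} → only 7 remains.
H4 = 8: row 4 has {1,2,3,4,5,7,9}; col 8 has {1,3,4,6,7,9}; box has {3,4,5} → only 8 remains.
B5 = 1: row 5 has {2,3,4,7,8}; col 2 has {4,5,6,8,9}; box has {2,3,4,6,7,8,9} → only 1 remains.
G5 = 6: row 5 has {1,2,3,4,7,8}; col 7 has {4,5,7,8,9}; box has {3,4,5,8} → only 6 remains.
J5 = 9: row 5 has {1,2,3,4,6,7,8}; col 9 has {1,2,3,5,6,8}; box has {3,4,5,6,8} → only 9 remains.
C6 = 5: row 6 has {3,4,6}; col 3 has {2,3,4,7}; box has {1,2,3,4,6,7,8,9} → only 5 remains.
D6 = 8: row 6 has {3,4,5,6}; col 4 has {1,2,3,9}; box has {1,2,3,4,7} → only 8 remains.
F6 = 9: row 6 has {3,4,5,6,8}; col 6 has {1,2,3,4,5,7,8}; box has {1,2,3,4,7,8} → only 9 remains.
H6 = 2: row 6 has {3,4,5,6,8,9}; col 8 has {1,3,4,6,7,8,9}; box has {3,4,5,6,8,9} → only 2 remains.
J6 = 7: row 6 has {2,3,4,5,6,8,9}; col 9 has {1,2,3,5,6,8,9}; box has {2,3,4,5,6,8,9} → only 7 remains.
C7 = 8: row 7 has {1,5,9}; col 3 has {2,3,4,5,7}; box has {3,4,5,6,9} → only 8 remains.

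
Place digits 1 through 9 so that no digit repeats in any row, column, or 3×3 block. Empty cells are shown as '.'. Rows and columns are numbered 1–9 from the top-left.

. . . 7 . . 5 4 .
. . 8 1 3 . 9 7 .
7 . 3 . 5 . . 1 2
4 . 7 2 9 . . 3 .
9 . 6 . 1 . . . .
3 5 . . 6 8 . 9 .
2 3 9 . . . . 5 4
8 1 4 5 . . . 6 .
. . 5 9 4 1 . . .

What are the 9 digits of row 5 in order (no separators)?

926317485

row 2, column 9 = 6 (sole candidate).
row 3, column 7 = 8 (sole candidate).
row 4, column 2 = 8 (sole candidate).
row 4, column 6 = 5 (sole candidate).
row 4, column 9 = 1 (sole candidate).
row 5, column 2 = 2: row 5 has {1,6,9}; col 2 has {1,3,5,8}; box has {3,4,5,6,7,8,9} → only 2 remains.
row 5, column 8 = 8: row 5 has {1,2,6,9}; col 8 has {1,3,4,5,6,7,9}; box has {1,3,9} → only 8 remains.
row 6, column 3 = 1 (sole candidate).
row 6, column 4 = 4 (sole candidate).
row 6, column 9 = 7 (sole candidate).
row 9, column 1 = 6 (sole candidate).
row 9, column 2 = 7 (sole candidate).
row 9, column 8 = 2 (sole candidate).
row 1, column 1 = 1 (sole candidate).
row 1, column 3 = 2 (sole candidate).
row 1, column 5 = 8 (sole candidate).
row 1, column 9 = 3 (sole candidate).
row 2, column 1 = 5 (sole candidate).
row 2, column 2 = 4 (sole candidate).
row 2, column 6 = 2 (sole candidate).
row 3, column 4 = 6 (sole candidate).
row 4, column 7 = 6 (sole candidate).
row 5, column 4 = 3: row 5 has {1,2,6,8,9}; col 4 has {1,2,4,5,6,7,9}; box has {1,2,4,5,6,8,9} → only 3 remains.
row 5, column 6 = 7: row 5 has {1,2,3,6,8,9}; col 6 has {1,2,5,8}; box has {1,2,3,4,5,6,8,9} → only 7 remains.
row 5, column 7 = 4: row 5 has {1,2,3,6,7,8,9}; col 7 has {5,6,8,9}; box has {1,3,6,7,8,9} → only 4 remains.
row 5, column 9 = 5: row 5 has {1,2,3,4,6,7,8,9}; col 9 has {1,2,3,4,6,7}; box has {1,3,4,6,7,8,9} → only 5 remains.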